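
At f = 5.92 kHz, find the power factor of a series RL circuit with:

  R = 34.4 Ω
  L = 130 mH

Step 1 — Angular frequency: ω = 2π·f = 2π·5920 = 3.72e+04 rad/s.
Step 2 — Component impedances:
  R: Z = R = 34.4 Ω
  L: Z = jωL = j·3.72e+04·0.13 = 0 + j4836 Ω
Step 3 — Series combination: Z_total = R + L = 34.4 + j4836 Ω = 4836∠89.6° Ω.
Step 4 — Power factor: PF = cos(φ) = Re(Z)/|Z| = 34.4/4835.7 = 0.007114.
Step 5 — Type: Im(Z) = 4836 ⇒ lagging (phase φ = 89.6°).

PF = 0.007114 (lagging, φ = 89.6°)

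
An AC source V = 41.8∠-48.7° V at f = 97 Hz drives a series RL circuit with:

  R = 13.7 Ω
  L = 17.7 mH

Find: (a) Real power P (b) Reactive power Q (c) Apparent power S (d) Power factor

Step 1 — Angular frequency: ω = 2π·f = 2π·97 = 609.5 rad/s.
Step 2 — Component impedances:
  R: Z = R = 13.7 Ω
  L: Z = jωL = j·609.5·0.0177 = 0 + j10.79 Ω
Step 3 — Series combination: Z_total = R + L = 13.7 + j10.79 Ω = 17.44∠38.2° Ω.
Step 4 — Source phasor: V = 41.8∠-48.7° V = 27.59 - j31.4 V.
Step 5 — Current: I = V / Z = 0.1289 - j2.394 A = 2.397∠-86.9° A.
Step 6 — Complex power: S = V·I* = 78.72 + j61.99 VA.
Step 7 — Real power: P = Re(S) = 78.72 W.
Step 8 — Reactive power: Q = Im(S) = 61.99 VAR.
Step 9 — Apparent power: |S| = 100.2 VA.
Step 10 — Power factor: PF = P/|S| = 0.7857 (lagging).

(a) P = 78.72 W  (b) Q = 61.99 VAR  (c) S = 100.2 VA  (d) PF = 0.7857 (lagging)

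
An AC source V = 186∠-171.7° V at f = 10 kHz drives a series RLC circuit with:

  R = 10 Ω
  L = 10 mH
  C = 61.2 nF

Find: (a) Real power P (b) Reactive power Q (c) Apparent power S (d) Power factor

Step 1 — Angular frequency: ω = 2π·f = 2π·1e+04 = 6.283e+04 rad/s.
Step 2 — Component impedances:
  R: Z = R = 10 Ω
  L: Z = jωL = j·6.283e+04·0.01 = 0 + j628.3 Ω
  C: Z = 1/(jωC) = -j/(ω·C) = 0 - j260.1 Ω
Step 3 — Series combination: Z_total = R + L + C = 10 + j368.3 Ω = 368.4∠88.4° Ω.
Step 4 — Source phasor: V = 186∠-171.7° V = -184.1 - j26.85 V.
Step 5 — Current: I = V / Z = -0.08642 + j0.4974 A = 0.5049∠99.9° A.
Step 6 — Complex power: S = V·I* = 2.549 + j93.87 VA.
Step 7 — Real power: P = Re(S) = 2.549 W.
Step 8 — Reactive power: Q = Im(S) = 93.87 VAR.
Step 9 — Apparent power: |S| = 93.91 VA.
Step 10 — Power factor: PF = P/|S| = 0.02714 (lagging).

(a) P = 2.549 W  (b) Q = 93.87 VAR  (c) S = 93.91 VA  (d) PF = 0.02714 (lagging)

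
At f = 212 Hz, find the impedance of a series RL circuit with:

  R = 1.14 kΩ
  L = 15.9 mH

Step 1 — Angular frequency: ω = 2π·f = 2π·212 = 1332 rad/s.
Step 2 — Component impedances:
  R: Z = R = 1140 Ω
  L: Z = jωL = j·1332·0.0159 = 0 + j21.18 Ω
Step 3 — Series combination: Z_total = R + L = 1140 + j21.18 Ω = 1140∠1.1° Ω.

Z = 1140 + j21.18 Ω = 1140∠1.1° Ω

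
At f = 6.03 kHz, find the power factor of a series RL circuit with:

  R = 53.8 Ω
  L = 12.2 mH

Step 1 — Angular frequency: ω = 2π·f = 2π·6030 = 3.789e+04 rad/s.
Step 2 — Component impedances:
  R: Z = R = 53.8 Ω
  L: Z = jωL = j·3.789e+04·0.0122 = 0 + j462.2 Ω
Step 3 — Series combination: Z_total = R + L = 53.8 + j462.2 Ω = 465.3∠83.4° Ω.
Step 4 — Power factor: PF = cos(φ) = Re(Z)/|Z| = 53.8/465.3 = 0.1156.
Step 5 — Type: Im(Z) = 462.2 ⇒ lagging (phase φ = 83.4°).

PF = 0.1156 (lagging, φ = 83.4°)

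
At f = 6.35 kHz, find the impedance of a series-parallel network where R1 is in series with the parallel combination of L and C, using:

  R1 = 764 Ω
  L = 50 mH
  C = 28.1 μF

Step 1 — Angular frequency: ω = 2π·f = 2π·6350 = 3.99e+04 rad/s.
Step 2 — Component impedances:
  R1: Z = R = 764 Ω
  L: Z = jωL = j·3.99e+04·0.05 = 0 + j1995 Ω
  C: Z = 1/(jωC) = -j/(ω·C) = 0 - j0.8919 Ω
Step 3 — Parallel branch: L || C = 1/(1/L + 1/C) = 0 - j0.8923 Ω.
Step 4 — Series with R1: Z_total = R1 + (L || C) = 764 - j0.8923 Ω = 764∠-0.1° Ω.

Z = 764 - j0.8923 Ω = 764∠-0.1° Ω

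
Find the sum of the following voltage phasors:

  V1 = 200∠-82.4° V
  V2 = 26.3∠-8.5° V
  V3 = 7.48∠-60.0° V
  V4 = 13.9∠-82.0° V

Step 1 — Convert each phasor to rectangular form:
  V1 = 200·(cos(-82.4°) + j·sin(-82.4°)) = 26.45 - j198.2 V
  V2 = 26.3·(cos(-8.5°) + j·sin(-8.5°)) = 26.01 - j3.887 V
  V3 = 7.48·(cos(-60.0°) + j·sin(-60.0°)) = 3.74 - j6.478 V
  V4 = 13.9·(cos(-82.0°) + j·sin(-82.0°)) = 1.935 - j13.76 V
Step 2 — Sum components: V_total = 58.14 - j222.4 V.
Step 3 — Convert to polar: |V_total| = 229.8 V, ∠V_total = -75.3°.

V_total = 229.8∠-75.3° V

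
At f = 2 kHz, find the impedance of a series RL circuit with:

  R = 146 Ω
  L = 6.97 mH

Step 1 — Angular frequency: ω = 2π·f = 2π·2000 = 1.257e+04 rad/s.
Step 2 — Component impedances:
  R: Z = R = 146 Ω
  L: Z = jωL = j·1.257e+04·0.00697 = 0 + j87.59 Ω
Step 3 — Series combination: Z_total = R + L = 146 + j87.59 Ω = 170.3∠31.0° Ω.

Z = 146 + j87.59 Ω = 170.3∠31.0° Ω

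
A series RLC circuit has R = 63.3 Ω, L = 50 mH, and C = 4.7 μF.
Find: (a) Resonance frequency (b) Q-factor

Step 1 — Resonance condition Im(Z)=0 gives ω₀ = 1/√(LC).
Step 2 — ω₀ = 1/√(0.05·4.7e-06) = 2063 rad/s.
Step 3 — f₀ = ω₀/(2π) = 328.3 Hz.
Step 4 — Series Q: Q = ω₀L/R = 2063·0.05/63.3 = 1.629.

(a) f₀ = 328.3 Hz  (b) Q = 1.629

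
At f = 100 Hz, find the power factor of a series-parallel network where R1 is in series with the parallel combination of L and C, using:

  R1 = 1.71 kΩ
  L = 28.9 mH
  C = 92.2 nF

Step 1 — Angular frequency: ω = 2π·f = 2π·100 = 628.3 rad/s.
Step 2 — Component impedances:
  R1: Z = R = 1710 Ω
  L: Z = jωL = j·628.3·0.0289 = 0 + j18.16 Ω
  C: Z = 1/(jωC) = -j/(ω·C) = 0 - j1.726e+04 Ω
Step 3 — Parallel branch: L || C = 1/(1/L + 1/C) = 0 + j18.18 Ω.
Step 4 — Series with R1: Z_total = R1 + (L || C) = 1710 + j18.18 Ω = 1710∠0.6° Ω.
Step 5 — Power factor: PF = cos(φ) = Re(Z)/|Z| = 1710/1710.1 = 0.9999.
Step 6 — Type: Im(Z) = 18.18 ⇒ lagging (phase φ = 0.6°).

PF = 0.9999 (lagging, φ = 0.6°)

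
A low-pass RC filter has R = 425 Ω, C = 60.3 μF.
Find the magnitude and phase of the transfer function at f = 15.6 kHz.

Step 1 — Angular frequency: ω = 2π·1.56e+04 = 9.802e+04 rad/s.
Step 2 — Transfer function: H(jω) = 1/(1 + jωRC).
Step 3 — Denominator: 1 + jωRC = 1 + j·9.802e+04·425·6.03e-05 = 1 + j2512.
Step 4 — H = 1.585e-07 - j0.0003981.
Step 5 — Magnitude: |H| = 0.0003981 (-68.0 dB); phase: φ = -90.0°.

|H| = 0.0003981 (-68.0 dB), φ = -90.0°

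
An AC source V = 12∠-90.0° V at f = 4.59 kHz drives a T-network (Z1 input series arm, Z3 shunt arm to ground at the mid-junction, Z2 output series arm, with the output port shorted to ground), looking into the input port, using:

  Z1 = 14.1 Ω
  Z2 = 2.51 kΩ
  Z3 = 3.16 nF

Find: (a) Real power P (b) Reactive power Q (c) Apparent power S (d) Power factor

Step 1 — Angular frequency: ω = 2π·f = 2π·4590 = 2.884e+04 rad/s.
Step 2 — Component impedances:
  Z1: Z = R = 14.1 Ω
  Z2: Z = R = 2510 Ω
  Z3: Z = 1/(jωC) = -j/(ω·C) = 0 - j1.097e+04 Ω
Step 3 — With the output port shorted to ground, the output series arm Z2 runs from the junction to ground; the shunt arm Z3 also runs from the junction to ground. They appear in parallel: Z3 || Z2 = 2385 - j545.6 Ω.
Step 4 — Series with input arm Z1: Z_in = Z1 + (Z3 || Z2) = 2399 - j545.6 Ω = 2461∠-12.8° Ω.
Step 5 — Source phasor: V = 12∠-90.0° V = 0 - j12 V.
Step 6 — Current: I = V / Z = 0.001081 - j0.004756 A = 0.004877∠-77.2° A.
Step 7 — Complex power: S = V·I* = 0.05707 - j0.01298 VA.
Step 8 — Real power: P = Re(S) = 0.05707 W.
Step 9 — Reactive power: Q = Im(S) = -0.01298 VAR.
Step 10 — Apparent power: |S| = 0.05852 VA.
Step 11 — Power factor: PF = P/|S| = 0.9751 (leading).

(a) P = 0.05707 W  (b) Q = -0.01298 VAR  (c) S = 0.05852 VA  (d) PF = 0.9751 (leading)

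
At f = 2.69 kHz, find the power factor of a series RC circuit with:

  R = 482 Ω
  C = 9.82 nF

Step 1 — Angular frequency: ω = 2π·f = 2π·2690 = 1.69e+04 rad/s.
Step 2 — Component impedances:
  R: Z = R = 482 Ω
  C: Z = 1/(jωC) = -j/(ω·C) = 0 - j6025 Ω
Step 3 — Series combination: Z_total = R + C = 482 - j6025 Ω = 6044∠-85.4° Ω.
Step 4 — Power factor: PF = cos(φ) = Re(Z)/|Z| = 482/6044 = 0.07975.
Step 5 — Type: Im(Z) = -6025 ⇒ leading (phase φ = -85.4°).

PF = 0.07975 (leading, φ = -85.4°)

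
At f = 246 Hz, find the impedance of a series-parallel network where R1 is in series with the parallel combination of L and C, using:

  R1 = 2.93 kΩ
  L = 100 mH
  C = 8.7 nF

Step 1 — Angular frequency: ω = 2π·f = 2π·246 = 1546 rad/s.
Step 2 — Component impedances:
  R1: Z = R = 2930 Ω
  L: Z = jωL = j·1546·0.1 = 0 + j154.6 Ω
  C: Z = 1/(jωC) = -j/(ω·C) = 0 - j7.436e+04 Ω
Step 3 — Parallel branch: L || C = 1/(1/L + 1/C) = 0 + j154.9 Ω.
Step 4 — Series with R1: Z_total = R1 + (L || C) = 2930 + j154.9 Ω = 2934∠3.0° Ω.

Z = 2930 + j154.9 Ω = 2934∠3.0° Ω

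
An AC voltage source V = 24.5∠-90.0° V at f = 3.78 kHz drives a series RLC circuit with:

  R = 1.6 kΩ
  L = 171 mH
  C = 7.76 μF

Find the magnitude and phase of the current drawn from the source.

Step 1 — Angular frequency: ω = 2π·f = 2π·3780 = 2.375e+04 rad/s.
Step 2 — Component impedances:
  R: Z = R = 1600 Ω
  L: Z = jωL = j·2.375e+04·0.171 = 0 + j4061 Ω
  C: Z = 1/(jωC) = -j/(ω·C) = 0 - j5.426 Ω
Step 3 — Series combination: Z_total = R + L + C = 1600 + j4056 Ω = 4360∠68.5° Ω.
Step 4 — Source phasor: V = 24.5∠-90.0° V = 0 - j24.5 V.
Step 5 — Ohm's law: I = V / Z_total = (0 - j24.5) / (1600 + j4056) = -0.005227 - j0.002062 A.
Step 6 — Convert to polar: |I| = 0.005619 A, ∠I = -158.5°.

I = 0.005619∠-158.5° A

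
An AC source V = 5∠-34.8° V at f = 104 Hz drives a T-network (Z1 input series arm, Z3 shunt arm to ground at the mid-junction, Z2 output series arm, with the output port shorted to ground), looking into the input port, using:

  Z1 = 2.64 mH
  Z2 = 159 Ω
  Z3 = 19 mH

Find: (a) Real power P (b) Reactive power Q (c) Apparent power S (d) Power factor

Step 1 — Angular frequency: ω = 2π·f = 2π·104 = 653.5 rad/s.
Step 2 — Component impedances:
  Z1: Z = jωL = j·653.5·0.00264 = 0 + j1.725 Ω
  Z2: Z = R = 159 Ω
  Z3: Z = jωL = j·653.5·0.019 = 0 + j12.42 Ω
Step 3 — With the output port shorted to ground, the output series arm Z2 runs from the junction to ground; the shunt arm Z3 also runs from the junction to ground. They appear in parallel: Z3 || Z2 = 0.9636 + j12.34 Ω.
Step 4 — Series with input arm Z1: Z_in = Z1 + (Z3 || Z2) = 0.9636 + j14.07 Ω = 14.1∠86.1° Ω.
Step 5 — Source phasor: V = 5∠-34.8° V = 4.106 - j2.854 V.
Step 6 — Current: I = V / Z = -0.182 - j0.3044 A = 0.3546∠-120.9° A.
Step 7 — Complex power: S = V·I* = 0.1212 + j1.769 VA.
Step 8 — Real power: P = Re(S) = 0.1212 W.
Step 9 — Reactive power: Q = Im(S) = 1.769 VAR.
Step 10 — Apparent power: |S| = 1.773 VA.
Step 11 — Power factor: PF = P/|S| = 0.06835 (lagging).

(a) P = 0.1212 W  (b) Q = 1.769 VAR  (c) S = 1.773 VA  (d) PF = 0.06835 (lagging)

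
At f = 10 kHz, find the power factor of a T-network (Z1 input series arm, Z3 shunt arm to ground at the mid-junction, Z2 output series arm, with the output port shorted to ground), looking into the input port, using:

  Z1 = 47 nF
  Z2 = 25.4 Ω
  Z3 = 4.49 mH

Step 1 — Angular frequency: ω = 2π·f = 2π·1e+04 = 6.283e+04 rad/s.
Step 2 — Component impedances:
  Z1: Z = 1/(jωC) = -j/(ω·C) = 0 - j338.6 Ω
  Z2: Z = R = 25.4 Ω
  Z3: Z = jωL = j·6.283e+04·0.00449 = 0 + j282.1 Ω
Step 3 — With the output port shorted to ground, the output series arm Z2 runs from the junction to ground; the shunt arm Z3 also runs from the junction to ground. They appear in parallel: Z3 || Z2 = 25.2 + j2.268 Ω.
Step 4 — Series with input arm Z1: Z_in = Z1 + (Z3 || Z2) = 25.2 - j336.4 Ω = 337.3∠-85.7° Ω.
Step 5 — Power factor: PF = cos(φ) = Re(Z)/|Z| = 25.196/337.3 = 0.0747.
Step 6 — Type: Im(Z) = -336.4 ⇒ leading (phase φ = -85.7°).

PF = 0.0747 (leading, φ = -85.7°)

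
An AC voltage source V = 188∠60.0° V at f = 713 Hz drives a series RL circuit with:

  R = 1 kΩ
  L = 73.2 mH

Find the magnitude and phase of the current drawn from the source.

Step 1 — Angular frequency: ω = 2π·f = 2π·713 = 4480 rad/s.
Step 2 — Component impedances:
  R: Z = R = 1000 Ω
  L: Z = jωL = j·4480·0.0732 = 0 + j327.9 Ω
Step 3 — Series combination: Z_total = R + L = 1000 + j327.9 Ω = 1052∠18.2° Ω.
Step 4 — Source phasor: V = 188∠60.0° V = 94 + j162.8 V.
Step 5 — Ohm's law: I = V / Z_total = (94 + j162.8) / (1000 + j327.9) = 0.1331 + j0.1192 A.
Step 6 — Convert to polar: |I| = 0.1786 A, ∠I = 41.8°.

I = 0.1786∠41.8° A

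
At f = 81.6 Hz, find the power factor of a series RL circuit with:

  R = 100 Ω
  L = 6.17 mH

Step 1 — Angular frequency: ω = 2π·f = 2π·81.6 = 512.7 rad/s.
Step 2 — Component impedances:
  R: Z = R = 100 Ω
  L: Z = jωL = j·512.7·0.00617 = 0 + j3.163 Ω
Step 3 — Series combination: Z_total = R + L = 100 + j3.163 Ω = 100.1∠1.8° Ω.
Step 4 — Power factor: PF = cos(φ) = Re(Z)/|Z| = 100/100.05 = 0.9995.
Step 5 — Type: Im(Z) = 3.163 ⇒ lagging (phase φ = 1.8°).

PF = 0.9995 (lagging, φ = 1.8°)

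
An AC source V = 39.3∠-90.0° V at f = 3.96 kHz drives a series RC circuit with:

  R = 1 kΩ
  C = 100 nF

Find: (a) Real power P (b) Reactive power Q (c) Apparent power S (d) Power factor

Step 1 — Angular frequency: ω = 2π·f = 2π·3960 = 2.488e+04 rad/s.
Step 2 — Component impedances:
  R: Z = R = 1000 Ω
  C: Z = 1/(jωC) = -j/(ω·C) = 0 - j401.9 Ω
Step 3 — Series combination: Z_total = R + C = 1000 - j401.9 Ω = 1078∠-21.9° Ω.
Step 4 — Source phasor: V = 39.3∠-90.0° V = 0 - j39.3 V.
Step 5 — Current: I = V / Z = 0.0136 - j0.03383 A = 0.03647∠-68.1° A.
Step 6 — Complex power: S = V·I* = 1.33 - j0.5344 VA.
Step 7 — Real power: P = Re(S) = 1.33 W.
Step 8 — Reactive power: Q = Im(S) = -0.5344 VAR.
Step 9 — Apparent power: |S| = 1.433 VA.
Step 10 — Power factor: PF = P/|S| = 0.9279 (leading).

(a) P = 1.33 W  (b) Q = -0.5344 VAR  (c) S = 1.433 VA  (d) PF = 0.9279 (leading)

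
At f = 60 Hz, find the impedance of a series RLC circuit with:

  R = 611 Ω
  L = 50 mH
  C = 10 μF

Step 1 — Angular frequency: ω = 2π·f = 2π·60 = 377 rad/s.
Step 2 — Component impedances:
  R: Z = R = 611 Ω
  L: Z = jωL = j·377·0.05 = 0 + j18.85 Ω
  C: Z = 1/(jωC) = -j/(ω·C) = 0 - j265.3 Ω
Step 3 — Series combination: Z_total = R + L + C = 611 - j246.4 Ω = 658.8∠-22.0° Ω.

Z = 611 - j246.4 Ω = 658.8∠-22.0° Ω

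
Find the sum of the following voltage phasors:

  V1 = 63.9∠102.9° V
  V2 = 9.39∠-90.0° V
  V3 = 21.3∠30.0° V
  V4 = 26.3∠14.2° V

Step 1 — Convert each phasor to rectangular form:
  V1 = 63.9·(cos(102.9°) + j·sin(102.9°)) = -14.27 + j62.29 V
  V2 = 9.39·(cos(-90.0°) + j·sin(-90.0°)) = 0 - j9.39 V
  V3 = 21.3·(cos(30.0°) + j·sin(30.0°)) = 18.45 + j10.65 V
  V4 = 26.3·(cos(14.2°) + j·sin(14.2°)) = 25.5 + j6.452 V
Step 2 — Sum components: V_total = 29.68 + j70 V.
Step 3 — Convert to polar: |V_total| = 76.03 V, ∠V_total = 67.0°.

V_total = 76.03∠67.0° V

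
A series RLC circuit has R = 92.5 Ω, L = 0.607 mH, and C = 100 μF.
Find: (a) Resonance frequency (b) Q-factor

Step 1 — Resonance condition Im(Z)=0 gives ω₀ = 1/√(LC).
Step 2 — ω₀ = 1/√(0.000607·0.0001) = 4059 rad/s.
Step 3 — f₀ = ω₀/(2π) = 646 Hz.
Step 4 — Series Q: Q = ω₀L/R = 4059·0.000607/92.5 = 0.02663.

(a) f₀ = 646 Hz  (b) Q = 0.02663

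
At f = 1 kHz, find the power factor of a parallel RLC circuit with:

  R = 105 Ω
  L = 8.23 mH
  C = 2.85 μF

Step 1 — Angular frequency: ω = 2π·f = 2π·1000 = 6283 rad/s.
Step 2 — Component impedances:
  R: Z = R = 105 Ω
  L: Z = jωL = j·6283·0.00823 = 0 + j51.71 Ω
  C: Z = 1/(jωC) = -j/(ω·C) = 0 - j55.84 Ω
Step 3 — Parallel combination: 1/Z_total = 1/R + 1/L + 1/C; Z_total = 102.7 + j15.43 Ω = 103.8∠8.5° Ω.
Step 4 — Power factor: PF = cos(φ) = Re(Z)/|Z| = 102.68/103.83 = 0.9889.
Step 5 — Type: Im(Z) = 15.43 ⇒ lagging (phase φ = 8.5°).

PF = 0.9889 (lagging, φ = 8.5°)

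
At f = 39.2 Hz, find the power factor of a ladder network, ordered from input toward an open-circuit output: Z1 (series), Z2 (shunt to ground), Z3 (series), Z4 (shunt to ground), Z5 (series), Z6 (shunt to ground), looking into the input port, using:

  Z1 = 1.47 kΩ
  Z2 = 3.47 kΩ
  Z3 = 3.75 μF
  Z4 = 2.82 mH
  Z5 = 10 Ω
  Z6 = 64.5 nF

Step 1 — Angular frequency: ω = 2π·f = 2π·39.2 = 246.3 rad/s.
Step 2 — Component impedances:
  Z1: Z = R = 1470 Ω
  Z2: Z = R = 3470 Ω
  Z3: Z = 1/(jωC) = -j/(ω·C) = 0 - j1083 Ω
  Z4: Z = jωL = j·246.3·0.00282 = 0 + j0.6946 Ω
  Z5: Z = R = 10 Ω
  Z6: Z = 1/(jωC) = -j/(ω·C) = 0 - j6.295e+04 Ω
Step 3 — Ladder network (open output): work backward from the far end, alternating series and parallel combinations. Z_in = 1777 - j986.1 Ω = 2033∠-29.0° Ω.
Step 4 — Power factor: PF = cos(φ) = Re(Z)/|Z| = 1777.48/2032.7 = 0.8744.
Step 5 — Type: Im(Z) = -986.1 ⇒ leading (phase φ = -29.0°).

PF = 0.8744 (leading, φ = -29.0°)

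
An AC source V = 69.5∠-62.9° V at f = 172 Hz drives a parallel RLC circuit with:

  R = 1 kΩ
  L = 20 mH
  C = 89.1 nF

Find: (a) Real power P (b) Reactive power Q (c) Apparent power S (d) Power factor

Step 1 — Angular frequency: ω = 2π·f = 2π·172 = 1081 rad/s.
Step 2 — Component impedances:
  R: Z = R = 1000 Ω
  L: Z = jωL = j·1081·0.02 = 0 + j21.61 Ω
  C: Z = 1/(jωC) = -j/(ω·C) = 0 - j1.039e+04 Ω
Step 3 — Parallel combination: 1/Z_total = 1/R + 1/L + 1/C; Z_total = 0.4689 + j21.65 Ω = 21.65∠88.8° Ω.
Step 4 — Source phasor: V = 69.5∠-62.9° V = 31.66 - j61.87 V.
Step 5 — Current: I = V / Z = -2.825 - j1.524 A = 3.21∠-151.7° A.
Step 6 — Complex power: S = V·I* = 4.83 + j223 VA.
Step 7 — Real power: P = Re(S) = 4.83 W.
Step 8 — Reactive power: Q = Im(S) = 223 VAR.
Step 9 — Apparent power: |S| = 223.1 VA.
Step 10 — Power factor: PF = P/|S| = 0.02165 (lagging).

(a) P = 4.83 W  (b) Q = 223 VAR  (c) S = 223.1 VA  (d) PF = 0.02165 (lagging)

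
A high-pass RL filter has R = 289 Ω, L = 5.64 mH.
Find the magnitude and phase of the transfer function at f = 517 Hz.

Step 1 — Angular frequency: ω = 2π·517 = 3248 rad/s.
Step 2 — Transfer function: H(jω) = jωL/(R + jωL).
Step 3 — Numerator jωL = j·18.32; denominator R + jωL = 289 + j18.32.
Step 4 — H = 0.004003 + j0.06314.
Step 5 — Magnitude: |H| = 0.06327 (-24.0 dB); phase: φ = 86.4°.

|H| = 0.06327 (-24.0 dB), φ = 86.4°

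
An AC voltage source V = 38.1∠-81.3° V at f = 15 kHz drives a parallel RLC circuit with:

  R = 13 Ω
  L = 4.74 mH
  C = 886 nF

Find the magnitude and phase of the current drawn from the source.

Step 1 — Angular frequency: ω = 2π·f = 2π·1.5e+04 = 9.425e+04 rad/s.
Step 2 — Component impedances:
  R: Z = R = 13 Ω
  L: Z = jωL = j·9.425e+04·0.00474 = 0 + j446.7 Ω
  C: Z = 1/(jωC) = -j/(ω·C) = 0 - j11.98 Ω
Step 3 — Parallel combination: 1/Z_total = 1/R + 1/L + 1/C; Z_total = 6.143 - j6.49 Ω = 8.937∠-46.6° Ω.
Step 4 — Source phasor: V = 38.1∠-81.3° V = 5.763 - j37.66 V.
Step 5 — Ohm's law: I = V / Z_total = (5.763 - j37.66) / (6.143 - j6.49) = 3.504 - j2.429 A.
Step 6 — Convert to polar: |I| = 4.263 A, ∠I = -34.7°.

I = 4.263∠-34.7° A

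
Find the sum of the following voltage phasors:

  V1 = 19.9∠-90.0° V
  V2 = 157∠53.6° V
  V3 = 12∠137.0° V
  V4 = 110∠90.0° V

Step 1 — Convert each phasor to rectangular form:
  V1 = 19.9·(cos(-90.0°) + j·sin(-90.0°)) = 0 - j19.9 V
  V2 = 157·(cos(53.6°) + j·sin(53.6°)) = 93.17 + j126.4 V
  V3 = 12·(cos(137.0°) + j·sin(137.0°)) = -8.776 + j8.184 V
  V4 = 110·(cos(90.0°) + j·sin(90.0°)) = 0 + j110 V
Step 2 — Sum components: V_total = 84.39 + j224.7 V.
Step 3 — Convert to polar: |V_total| = 240 V, ∠V_total = 69.4°.

V_total = 240∠69.4° V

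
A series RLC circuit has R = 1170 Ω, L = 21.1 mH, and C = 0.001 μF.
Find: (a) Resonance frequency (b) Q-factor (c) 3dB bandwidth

Step 1 — Resonance: ω₀ = 1/√(LC) = 1/√(0.0211·1e-09) = 2.177e+05 rad/s.
Step 2 — f₀ = ω₀/(2π) = 3.465e+04 Hz.
Step 3 — Series Q: Q = ω₀L/R = 2.177e+05·0.0211/1170 = 3.926.
Step 4 — Bandwidth: Δω = ω₀/Q = 5.545e+04 rad/s; BW = Δω/(2π) = 8825 Hz.

(a) f₀ = 3.465e+04 Hz  (b) Q = 3.926  (c) BW = 8825 Hz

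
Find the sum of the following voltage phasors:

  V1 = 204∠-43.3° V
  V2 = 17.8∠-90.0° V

Step 1 — Convert each phasor to rectangular form:
  V1 = 204·(cos(-43.3°) + j·sin(-43.3°)) = 148.5 - j139.9 V
  V2 = 17.8·(cos(-90.0°) + j·sin(-90.0°)) = 0 - j17.8 V
Step 2 — Sum components: V_total = 148.5 - j157.7 V.
Step 3 — Convert to polar: |V_total| = 216.6 V, ∠V_total = -46.7°.

V_total = 216.6∠-46.7° V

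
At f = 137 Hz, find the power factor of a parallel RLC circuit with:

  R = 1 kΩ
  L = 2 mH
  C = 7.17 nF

Step 1 — Angular frequency: ω = 2π·f = 2π·137 = 860.8 rad/s.
Step 2 — Component impedances:
  R: Z = R = 1000 Ω
  L: Z = jωL = j·860.8·0.002 = 0 + j1.722 Ω
  C: Z = 1/(jωC) = -j/(ω·C) = 0 - j1.62e+05 Ω
Step 3 — Parallel combination: 1/Z_total = 1/R + 1/L + 1/C; Z_total = 0.002964 + j1.722 Ω = 1.722∠89.9° Ω.
Step 4 — Power factor: PF = cos(φ) = Re(Z)/|Z| = 0.0029639/1.7216 = 0.001722.
Step 5 — Type: Im(Z) = 1.722 ⇒ lagging (phase φ = 89.9°).

PF = 0.001722 (lagging, φ = 89.9°)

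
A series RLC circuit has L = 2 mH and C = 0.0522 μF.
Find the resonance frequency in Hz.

Step 1 — Resonance condition Im(Z)=0 gives ω₀ = 1/√(LC).
Step 2 — ω₀ = 1/√(0.002·5.22e-08) = 9.787e+04 rad/s.
Step 3 — f₀ = ω₀/(2π) = 1.558e+04 Hz.

f₀ = 1.558e+04 Hz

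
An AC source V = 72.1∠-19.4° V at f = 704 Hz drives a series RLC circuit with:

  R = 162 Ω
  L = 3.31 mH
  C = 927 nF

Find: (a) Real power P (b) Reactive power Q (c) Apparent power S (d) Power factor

Step 1 — Angular frequency: ω = 2π·f = 2π·704 = 4423 rad/s.
Step 2 — Component impedances:
  R: Z = R = 162 Ω
  L: Z = jωL = j·4423·0.00331 = 0 + j14.64 Ω
  C: Z = 1/(jωC) = -j/(ω·C) = 0 - j243.9 Ω
Step 3 — Series combination: Z_total = R + L + C = 162 - j229.2 Ω = 280.7∠-54.8° Ω.
Step 4 — Source phasor: V = 72.1∠-19.4° V = 68.01 - j23.95 V.
Step 5 — Current: I = V / Z = 0.2095 + j0.1486 A = 0.2569∠35.4° A.
Step 6 — Complex power: S = V·I* = 10.69 - j15.12 VA.
Step 7 — Real power: P = Re(S) = 10.69 W.
Step 8 — Reactive power: Q = Im(S) = -15.12 VAR.
Step 9 — Apparent power: |S| = 18.52 VA.
Step 10 — Power factor: PF = P/|S| = 0.5771 (leading).

(a) P = 10.69 W  (b) Q = -15.12 VAR  (c) S = 18.52 VA  (d) PF = 0.5771 (leading)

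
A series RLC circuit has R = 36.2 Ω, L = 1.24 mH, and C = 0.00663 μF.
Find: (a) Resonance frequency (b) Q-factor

Step 1 — Resonance condition Im(Z)=0 gives ω₀ = 1/√(LC).
Step 2 — ω₀ = 1/√(0.00124·6.63e-09) = 3.488e+05 rad/s.
Step 3 — f₀ = ω₀/(2π) = 5.551e+04 Hz.
Step 4 — Series Q: Q = ω₀L/R = 3.488e+05·0.00124/36.2 = 11.95.

(a) f₀ = 5.551e+04 Hz  (b) Q = 11.95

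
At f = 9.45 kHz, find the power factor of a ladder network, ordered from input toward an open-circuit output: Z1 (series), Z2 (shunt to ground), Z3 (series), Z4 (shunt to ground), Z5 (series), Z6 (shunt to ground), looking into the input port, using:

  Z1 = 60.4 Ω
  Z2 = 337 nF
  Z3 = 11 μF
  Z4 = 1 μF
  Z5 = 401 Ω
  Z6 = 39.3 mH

Step 1 — Angular frequency: ω = 2π·f = 2π·9450 = 5.938e+04 rad/s.
Step 2 — Component impedances:
  Z1: Z = R = 60.4 Ω
  Z2: Z = 1/(jωC) = -j/(ω·C) = 0 - j49.98 Ω
  Z3: Z = 1/(jωC) = -j/(ω·C) = 0 - j1.531 Ω
  Z4: Z = 1/(jωC) = -j/(ω·C) = 0 - j16.84 Ω
  Z5: Z = R = 401 Ω
  Z6: Z = jωL = j·5.938e+04·0.0393 = 0 + j2333 Ω
Step 3 — Ladder network (open output): work backward from the far end, alternating series and parallel combinations. Z_in = 60.41 - j13.5 Ω = 61.9∠-12.6° Ω.
Step 4 — Power factor: PF = cos(φ) = Re(Z)/|Z| = 60.41/61.9 = 0.9759.
Step 5 — Type: Im(Z) = -13.5 ⇒ leading (phase φ = -12.6°).

PF = 0.9759 (leading, φ = -12.6°)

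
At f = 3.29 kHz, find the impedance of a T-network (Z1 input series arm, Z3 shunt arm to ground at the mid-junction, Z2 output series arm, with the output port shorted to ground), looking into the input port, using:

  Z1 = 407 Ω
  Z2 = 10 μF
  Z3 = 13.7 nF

Step 1 — Angular frequency: ω = 2π·f = 2π·3290 = 2.067e+04 rad/s.
Step 2 — Component impedances:
  Z1: Z = R = 407 Ω
  Z2: Z = 1/(jωC) = -j/(ω·C) = 0 - j4.838 Ω
  Z3: Z = 1/(jωC) = -j/(ω·C) = 0 - j3531 Ω
Step 3 — With the output port shorted to ground, the output series arm Z2 runs from the junction to ground; the shunt arm Z3 also runs from the junction to ground. They appear in parallel: Z3 || Z2 = 0 - j4.831 Ω.
Step 4 — Series with input arm Z1: Z_in = Z1 + (Z3 || Z2) = 407 - j4.831 Ω = 407∠-0.7° Ω.

Z = 407 - j4.831 Ω = 407∠-0.7° Ω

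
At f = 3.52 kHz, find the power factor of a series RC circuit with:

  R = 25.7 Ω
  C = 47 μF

Step 1 — Angular frequency: ω = 2π·f = 2π·3520 = 2.212e+04 rad/s.
Step 2 — Component impedances:
  R: Z = R = 25.7 Ω
  C: Z = 1/(jωC) = -j/(ω·C) = 0 - j0.962 Ω
Step 3 — Series combination: Z_total = R + C = 25.7 - j0.962 Ω = 25.72∠-2.1° Ω.
Step 4 — Power factor: PF = cos(φ) = Re(Z)/|Z| = 25.7/25.718 = 0.9993.
Step 5 — Type: Im(Z) = -0.962 ⇒ leading (phase φ = -2.1°).

PF = 0.9993 (leading, φ = -2.1°)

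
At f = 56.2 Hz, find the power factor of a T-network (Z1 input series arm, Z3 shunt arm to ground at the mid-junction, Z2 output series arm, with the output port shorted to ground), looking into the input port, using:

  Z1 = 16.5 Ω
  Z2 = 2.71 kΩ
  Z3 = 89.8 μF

Step 1 — Angular frequency: ω = 2π·f = 2π·56.2 = 353.1 rad/s.
Step 2 — Component impedances:
  Z1: Z = R = 16.5 Ω
  Z2: Z = R = 2710 Ω
  Z3: Z = 1/(jωC) = -j/(ω·C) = 0 - j31.54 Ω
Step 3 — With the output port shorted to ground, the output series arm Z2 runs from the junction to ground; the shunt arm Z3 also runs from the junction to ground. They appear in parallel: Z3 || Z2 = 0.3669 - j31.53 Ω.
Step 4 — Series with input arm Z1: Z_in = Z1 + (Z3 || Z2) = 16.87 - j31.53 Ω = 35.76∠-61.9° Ω.
Step 5 — Power factor: PF = cos(φ) = Re(Z)/|Z| = 16.867/35.76 = 0.4717.
Step 6 — Type: Im(Z) = -31.53 ⇒ leading (phase φ = -61.9°).

PF = 0.4717 (leading, φ = -61.9°)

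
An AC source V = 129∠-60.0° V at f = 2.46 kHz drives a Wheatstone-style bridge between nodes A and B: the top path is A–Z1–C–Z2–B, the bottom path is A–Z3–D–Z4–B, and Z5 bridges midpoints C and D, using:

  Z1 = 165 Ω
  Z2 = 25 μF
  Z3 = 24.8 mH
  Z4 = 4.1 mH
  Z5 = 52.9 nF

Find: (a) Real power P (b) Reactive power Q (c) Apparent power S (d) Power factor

Step 1 — Angular frequency: ω = 2π·f = 2π·2460 = 1.546e+04 rad/s.
Step 2 — Component impedances:
  Z1: Z = R = 165 Ω
  Z2: Z = 1/(jωC) = -j/(ω·C) = 0 - j2.588 Ω
  Z3: Z = jωL = j·1.546e+04·0.0248 = 0 + j383.3 Ω
  Z4: Z = jωL = j·1.546e+04·0.0041 = 0 + j63.37 Ω
  Z5: Z = 1/(jωC) = -j/(ω·C) = 0 - j1223 Ω
Step 3 — Bridge requires nodal analysis (the Z5 bridge couples midpoints C and D, so the two paths cannot be reduced to a simple series/parallel combination). Setting node B to ground and injecting 1 A at node A, the 3-node admittance system at A, C, D solves to V_A = Z_AB = 147 + j51.63 Ω = 155.8∠19.4° Ω.
Step 4 — Source phasor: V = 129∠-60.0° V = 64.5 - j111.7 V.
Step 5 — Current: I = V / Z = 0.153 - j0.8137 A = 0.8279∠-79.4° A.
Step 6 — Complex power: S = V·I* = 100.8 + j35.39 VA.
Step 7 — Real power: P = Re(S) = 100.8 W.
Step 8 — Reactive power: Q = Im(S) = 35.39 VAR.
Step 9 — Apparent power: |S| = 106.8 VA.
Step 10 — Power factor: PF = P/|S| = 0.9435 (lagging).

(a) P = 100.8 W  (b) Q = 35.39 VAR  (c) S = 106.8 VA  (d) PF = 0.9435 (lagging)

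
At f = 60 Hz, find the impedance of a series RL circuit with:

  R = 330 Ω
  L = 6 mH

Step 1 — Angular frequency: ω = 2π·f = 2π·60 = 377 rad/s.
Step 2 — Component impedances:
  R: Z = R = 330 Ω
  L: Z = jωL = j·377·0.006 = 0 + j2.262 Ω
Step 3 — Series combination: Z_total = R + L = 330 + j2.262 Ω = 330∠0.4° Ω.

Z = 330 + j2.262 Ω = 330∠0.4° Ω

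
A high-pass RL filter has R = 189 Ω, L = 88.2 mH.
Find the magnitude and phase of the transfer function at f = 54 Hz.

Step 1 — Angular frequency: ω = 2π·54 = 339.3 rad/s.
Step 2 — Transfer function: H(jω) = jωL/(R + jωL).
Step 3 — Numerator jωL = j·29.93; denominator R + jωL = 189 + j29.93.
Step 4 — H = 0.02446 + j0.1545.
Step 5 — Magnitude: |H| = 0.1564 (-16.1 dB); phase: φ = 81.0°.

|H| = 0.1564 (-16.1 dB), φ = 81.0°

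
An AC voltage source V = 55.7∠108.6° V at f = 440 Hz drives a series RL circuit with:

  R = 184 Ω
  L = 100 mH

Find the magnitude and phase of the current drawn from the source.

Step 1 — Angular frequency: ω = 2π·f = 2π·440 = 2765 rad/s.
Step 2 — Component impedances:
  R: Z = R = 184 Ω
  L: Z = jωL = j·2765·0.1 = 0 + j276.5 Ω
Step 3 — Series combination: Z_total = R + L = 184 + j276.5 Ω = 332.1∠56.4° Ω.
Step 4 — Source phasor: V = 55.7∠108.6° V = -17.77 + j52.79 V.
Step 5 — Ohm's law: I = V / Z_total = (-17.77 + j52.79) / (184 + j276.5) = 0.1027 + j0.1326 A.
Step 6 — Convert to polar: |I| = 0.1677 A, ∠I = 52.2°.

I = 0.1677∠52.2° A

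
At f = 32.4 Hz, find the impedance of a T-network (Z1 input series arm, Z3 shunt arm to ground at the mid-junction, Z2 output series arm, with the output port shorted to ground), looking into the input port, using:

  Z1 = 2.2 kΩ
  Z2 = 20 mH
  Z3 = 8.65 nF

Step 1 — Angular frequency: ω = 2π·f = 2π·32.4 = 203.6 rad/s.
Step 2 — Component impedances:
  Z1: Z = R = 2200 Ω
  Z2: Z = jωL = j·203.6·0.02 = 0 + j4.072 Ω
  Z3: Z = 1/(jωC) = -j/(ω·C) = 0 - j5.679e+05 Ω
Step 3 — With the output port shorted to ground, the output series arm Z2 runs from the junction to ground; the shunt arm Z3 also runs from the junction to ground. They appear in parallel: Z3 || Z2 = 0 + j4.072 Ω.
Step 4 — Series with input arm Z1: Z_in = Z1 + (Z3 || Z2) = 2200 + j4.072 Ω = 2200∠0.1° Ω.

Z = 2200 + j4.072 Ω = 2200∠0.1° Ω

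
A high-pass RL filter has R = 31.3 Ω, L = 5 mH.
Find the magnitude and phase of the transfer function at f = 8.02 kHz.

Step 1 — Angular frequency: ω = 2π·8020 = 5.039e+04 rad/s.
Step 2 — Transfer function: H(jω) = jωL/(R + jωL).
Step 3 — Numerator jωL = j·252; denominator R + jωL = 31.3 + j252.
Step 4 — H = 0.9848 + j0.1223.
Step 5 — Magnitude: |H| = 0.9924 (-0.1 dB); phase: φ = 7.1°.

|H| = 0.9924 (-0.1 dB), φ = 7.1°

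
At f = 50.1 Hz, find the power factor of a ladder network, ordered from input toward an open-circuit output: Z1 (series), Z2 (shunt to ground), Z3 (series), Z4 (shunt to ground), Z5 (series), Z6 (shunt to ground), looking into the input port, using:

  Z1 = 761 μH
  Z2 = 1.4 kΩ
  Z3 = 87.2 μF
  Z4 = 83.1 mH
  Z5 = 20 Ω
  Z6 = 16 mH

Step 1 — Angular frequency: ω = 2π·f = 2π·50.1 = 314.8 rad/s.
Step 2 — Component impedances:
  Z1: Z = jωL = j·314.8·0.000761 = 0 + j0.2396 Ω
  Z2: Z = R = 1400 Ω
  Z3: Z = 1/(jωC) = -j/(ω·C) = 0 - j36.43 Ω
  Z4: Z = jωL = j·314.8·0.0831 = 0 + j26.16 Ω
  Z5: Z = R = 20 Ω
  Z6: Z = jωL = j·314.8·0.016 = 0 + j5.037 Ω
Step 3 — Ladder network (open output): work backward from the far end, alternating series and parallel combinations. Z_in = 10.36 - j25.21 Ω = 27.25∠-67.7° Ω.
Step 4 — Power factor: PF = cos(φ) = Re(Z)/|Z| = 10.36/27.25 = 0.3802.
Step 5 — Type: Im(Z) = -25.21 ⇒ leading (phase φ = -67.7°).

PF = 0.3802 (leading, φ = -67.7°)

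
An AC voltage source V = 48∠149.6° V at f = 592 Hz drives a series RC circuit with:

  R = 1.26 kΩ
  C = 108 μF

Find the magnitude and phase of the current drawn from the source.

Step 1 — Angular frequency: ω = 2π·f = 2π·592 = 3720 rad/s.
Step 2 — Component impedances:
  R: Z = R = 1260 Ω
  C: Z = 1/(jωC) = -j/(ω·C) = 0 - j2.489 Ω
Step 3 — Series combination: Z_total = R + C = 1260 - j2.489 Ω = 1260∠-0.1° Ω.
Step 4 — Source phasor: V = 48∠149.6° V = -41.4 + j24.29 V.
Step 5 — Ohm's law: I = V / Z_total = (-41.4 + j24.29) / (1260 - j2.489) = -0.0329 + j0.01921 A.
Step 6 — Convert to polar: |I| = 0.0381 A, ∠I = 149.7°.

I = 0.0381∠149.7° A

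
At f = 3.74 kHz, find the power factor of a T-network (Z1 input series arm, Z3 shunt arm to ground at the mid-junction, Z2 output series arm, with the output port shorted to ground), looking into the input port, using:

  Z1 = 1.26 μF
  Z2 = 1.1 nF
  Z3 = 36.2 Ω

Step 1 — Angular frequency: ω = 2π·f = 2π·3740 = 2.35e+04 rad/s.
Step 2 — Component impedances:
  Z1: Z = 1/(jωC) = -j/(ω·C) = 0 - j33.77 Ω
  Z2: Z = 1/(jωC) = -j/(ω·C) = 0 - j3.869e+04 Ω
  Z3: Z = R = 36.2 Ω
Step 3 — With the output port shorted to ground, the output series arm Z2 runs from the junction to ground; the shunt arm Z3 also runs from the junction to ground. They appear in parallel: Z3 || Z2 = 36.2 - j0.03387 Ω.
Step 4 — Series with input arm Z1: Z_in = Z1 + (Z3 || Z2) = 36.2 - j33.81 Ω = 49.53∠-43.0° Ω.
Step 5 — Power factor: PF = cos(φ) = Re(Z)/|Z| = 36.2/49.532 = 0.7308.
Step 6 — Type: Im(Z) = -33.81 ⇒ leading (phase φ = -43.0°).

PF = 0.7308 (leading, φ = -43.0°)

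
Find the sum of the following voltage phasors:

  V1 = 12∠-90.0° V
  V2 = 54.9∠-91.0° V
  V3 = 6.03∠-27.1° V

Step 1 — Convert each phasor to rectangular form:
  V1 = 12·(cos(-90.0°) + j·sin(-90.0°)) = 0 - j12 V
  V2 = 54.9·(cos(-91.0°) + j·sin(-91.0°)) = -0.9581 - j54.89 V
  V3 = 6.03·(cos(-27.1°) + j·sin(-27.1°)) = 5.368 - j2.747 V
Step 2 — Sum components: V_total = 4.41 - j69.64 V.
Step 3 — Convert to polar: |V_total| = 69.78 V, ∠V_total = -86.4°.

V_total = 69.78∠-86.4° V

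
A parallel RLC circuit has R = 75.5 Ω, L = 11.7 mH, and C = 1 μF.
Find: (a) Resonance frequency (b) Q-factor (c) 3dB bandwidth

Step 1 — Resonance: ω₀ = 1/√(LC) = 1/√(0.0117·1e-06) = 9245 rad/s.
Step 2 — f₀ = ω₀/(2π) = 1471 Hz.
Step 3 — Parallel Q: Q = R/(ω₀L) = 75.5/(9245·0.0117) = 0.698.
Step 4 — Bandwidth: Δω = ω₀/Q = 1.325e+04 rad/s; BW = Δω/(2π) = 2108 Hz.

(a) f₀ = 1471 Hz  (b) Q = 0.698  (c) BW = 2108 Hz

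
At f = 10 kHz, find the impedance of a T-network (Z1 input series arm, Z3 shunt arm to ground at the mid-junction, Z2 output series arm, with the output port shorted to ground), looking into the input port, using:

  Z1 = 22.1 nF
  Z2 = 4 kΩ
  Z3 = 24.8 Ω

Step 1 — Angular frequency: ω = 2π·f = 2π·1e+04 = 6.283e+04 rad/s.
Step 2 — Component impedances:
  Z1: Z = 1/(jωC) = -j/(ω·C) = 0 - j720.2 Ω
  Z2: Z = R = 4000 Ω
  Z3: Z = R = 24.8 Ω
Step 3 — With the output port shorted to ground, the output series arm Z2 runs from the junction to ground; the shunt arm Z3 also runs from the junction to ground. They appear in parallel: Z3 || Z2 = 24.65 Ω.
Step 4 — Series with input arm Z1: Z_in = Z1 + (Z3 || Z2) = 24.65 - j720.2 Ω = 720.6∠-88.0° Ω.

Z = 24.65 - j720.2 Ω = 720.6∠-88.0° Ω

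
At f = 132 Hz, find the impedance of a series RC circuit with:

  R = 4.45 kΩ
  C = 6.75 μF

Step 1 — Angular frequency: ω = 2π·f = 2π·132 = 829.4 rad/s.
Step 2 — Component impedances:
  R: Z = R = 4450 Ω
  C: Z = 1/(jωC) = -j/(ω·C) = 0 - j178.6 Ω
Step 3 — Series combination: Z_total = R + C = 4450 - j178.6 Ω = 4454∠-2.3° Ω.

Z = 4450 - j178.6 Ω = 4454∠-2.3° Ω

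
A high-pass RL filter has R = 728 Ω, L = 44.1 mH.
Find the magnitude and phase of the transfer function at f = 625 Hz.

Step 1 — Angular frequency: ω = 2π·625 = 3927 rad/s.
Step 2 — Transfer function: H(jω) = jωL/(R + jωL).
Step 3 — Numerator jωL = j·173.2; denominator R + jωL = 728 + j173.2.
Step 4 — H = 0.05356 + j0.2251.
Step 5 — Magnitude: |H| = 0.2314 (-12.7 dB); phase: φ = 76.6°.

|H| = 0.2314 (-12.7 dB), φ = 76.6°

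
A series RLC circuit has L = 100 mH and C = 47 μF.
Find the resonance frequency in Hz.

Step 1 — Resonance condition Im(Z)=0 gives ω₀ = 1/√(LC).
Step 2 — ω₀ = 1/√(0.1·4.7e-05) = 461.3 rad/s.
Step 3 — f₀ = ω₀/(2π) = 73.41 Hz.

f₀ = 73.41 Hz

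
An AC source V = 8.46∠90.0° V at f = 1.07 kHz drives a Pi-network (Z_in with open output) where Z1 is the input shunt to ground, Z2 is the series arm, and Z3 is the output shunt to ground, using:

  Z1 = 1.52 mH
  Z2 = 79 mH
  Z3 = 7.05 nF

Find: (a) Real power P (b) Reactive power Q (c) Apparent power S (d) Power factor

Step 1 — Angular frequency: ω = 2π·f = 2π·1070 = 6723 rad/s.
Step 2 — Component impedances:
  Z1: Z = jωL = j·6723·0.00152 = 0 + j10.22 Ω
  Z2: Z = jωL = j·6723·0.079 = 0 + j531.1 Ω
  Z3: Z = 1/(jωC) = -j/(ω·C) = 0 - j2.11e+04 Ω
Step 3 — With open output, the series arm Z2 and the output shunt Z3 appear in series to ground: Z2 + Z3 = 0 - j2.057e+04 Ω.
Step 4 — Parallel with input shunt Z1: Z_in = Z1 || (Z2 + Z3) = 0 + j10.22 Ω = 10.22∠90.0° Ω.
Step 5 — Source phasor: V = 8.46∠90.0° V = 0 + j8.46 V.
Step 6 — Current: I = V / Z = 0.8275 A = 0.8275∠-0.0° A.
Step 7 — Complex power: S = V·I* = 0 + j7 VA.
Step 8 — Real power: P = Re(S) = 0 W.
Step 9 — Reactive power: Q = Im(S) = 7 VAR.
Step 10 — Apparent power: |S| = 7 VA.
Step 11 — Power factor: PF = P/|S| = 0 (lagging).

(a) P = 0 W  (b) Q = 7 VAR  (c) S = 7 VA  (d) PF = 0 (lagging)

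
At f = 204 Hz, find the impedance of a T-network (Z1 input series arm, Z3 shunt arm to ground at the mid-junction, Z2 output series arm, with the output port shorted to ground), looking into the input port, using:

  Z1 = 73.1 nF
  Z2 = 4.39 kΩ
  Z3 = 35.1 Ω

Step 1 — Angular frequency: ω = 2π·f = 2π·204 = 1282 rad/s.
Step 2 — Component impedances:
  Z1: Z = 1/(jωC) = -j/(ω·C) = 0 - j1.067e+04 Ω
  Z2: Z = R = 4390 Ω
  Z3: Z = R = 35.1 Ω
Step 3 — With the output port shorted to ground, the output series arm Z2 runs from the junction to ground; the shunt arm Z3 also runs from the junction to ground. They appear in parallel: Z3 || Z2 = 34.82 Ω.
Step 4 — Series with input arm Z1: Z_in = Z1 + (Z3 || Z2) = 34.82 - j1.067e+04 Ω = 1.067e+04∠-89.8° Ω.

Z = 34.82 - j1.067e+04 Ω = 1.067e+04∠-89.8° Ω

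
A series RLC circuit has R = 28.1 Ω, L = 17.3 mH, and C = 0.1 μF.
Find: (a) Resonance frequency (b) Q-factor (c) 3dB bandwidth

Step 1 — Resonance condition Im(Z)=0 gives ω₀ = 1/√(LC).
Step 2 — ω₀ = 1/√(0.0173·1e-07) = 2.404e+04 rad/s.
Step 3 — f₀ = ω₀/(2π) = 3826 Hz.
Step 4 — Series Q: Q = ω₀L/R = 2.404e+04·0.0173/28.1 = 14.8.
Step 5 — 3dB bandwidth: Δω = ω₀/Q = 1624 rad/s; BW = Δω/(2π) = 258.5 Hz.

(a) f₀ = 3826 Hz  (b) Q = 14.8  (c) BW = 258.5 Hz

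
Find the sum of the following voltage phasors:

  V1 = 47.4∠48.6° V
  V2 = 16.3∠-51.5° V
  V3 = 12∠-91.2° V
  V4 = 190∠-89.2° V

Step 1 — Convert each phasor to rectangular form:
  V1 = 47.4·(cos(48.6°) + j·sin(48.6°)) = 31.35 + j35.56 V
  V2 = 16.3·(cos(-51.5°) + j·sin(-51.5°)) = 10.15 - j12.76 V
  V3 = 12·(cos(-91.2°) + j·sin(-91.2°)) = -0.2513 - j12 V
  V4 = 190·(cos(-89.2°) + j·sin(-89.2°)) = 2.653 - j190 V
Step 2 — Sum components: V_total = 43.89 - j179.2 V.
Step 3 — Convert to polar: |V_total| = 184.5 V, ∠V_total = -76.2°.

V_total = 184.5∠-76.2° V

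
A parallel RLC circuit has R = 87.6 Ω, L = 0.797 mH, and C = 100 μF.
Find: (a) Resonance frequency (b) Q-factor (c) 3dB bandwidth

Step 1 — Resonance: ω₀ = 1/√(LC) = 1/√(0.000797·0.0001) = 3542 rad/s.
Step 2 — f₀ = ω₀/(2π) = 563.8 Hz.
Step 3 — Parallel Q: Q = R/(ω₀L) = 87.6/(3542·0.000797) = 31.03.
Step 4 — Bandwidth: Δω = ω₀/Q = 114.2 rad/s; BW = Δω/(2π) = 18.17 Hz.

(a) f₀ = 563.8 Hz  (b) Q = 31.03  (c) BW = 18.17 Hz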